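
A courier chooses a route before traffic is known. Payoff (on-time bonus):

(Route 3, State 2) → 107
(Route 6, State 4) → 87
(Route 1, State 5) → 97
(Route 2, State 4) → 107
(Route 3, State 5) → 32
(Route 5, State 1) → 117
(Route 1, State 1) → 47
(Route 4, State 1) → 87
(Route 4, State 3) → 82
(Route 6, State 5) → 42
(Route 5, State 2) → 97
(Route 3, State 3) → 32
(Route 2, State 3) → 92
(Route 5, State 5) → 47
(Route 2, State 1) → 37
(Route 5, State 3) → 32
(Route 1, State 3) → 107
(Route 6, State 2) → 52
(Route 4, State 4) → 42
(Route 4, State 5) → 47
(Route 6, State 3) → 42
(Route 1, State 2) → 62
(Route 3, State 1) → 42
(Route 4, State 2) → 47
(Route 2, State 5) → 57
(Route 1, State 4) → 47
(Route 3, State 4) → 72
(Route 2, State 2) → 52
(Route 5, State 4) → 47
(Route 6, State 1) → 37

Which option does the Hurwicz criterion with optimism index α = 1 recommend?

Route 5

Route 1: 1·107 + 0·47 = 107
Route 2: 1·107 + 0·37 = 107
Route 3: 1·107 + 0·32 = 107
Route 4: 1·87 + 0·42 = 87
Route 5: 1·117 + 0·32 = 117
Route 6: 1·87 + 0·37 = 87
Highest Hurwicz score = 117 → Route 5.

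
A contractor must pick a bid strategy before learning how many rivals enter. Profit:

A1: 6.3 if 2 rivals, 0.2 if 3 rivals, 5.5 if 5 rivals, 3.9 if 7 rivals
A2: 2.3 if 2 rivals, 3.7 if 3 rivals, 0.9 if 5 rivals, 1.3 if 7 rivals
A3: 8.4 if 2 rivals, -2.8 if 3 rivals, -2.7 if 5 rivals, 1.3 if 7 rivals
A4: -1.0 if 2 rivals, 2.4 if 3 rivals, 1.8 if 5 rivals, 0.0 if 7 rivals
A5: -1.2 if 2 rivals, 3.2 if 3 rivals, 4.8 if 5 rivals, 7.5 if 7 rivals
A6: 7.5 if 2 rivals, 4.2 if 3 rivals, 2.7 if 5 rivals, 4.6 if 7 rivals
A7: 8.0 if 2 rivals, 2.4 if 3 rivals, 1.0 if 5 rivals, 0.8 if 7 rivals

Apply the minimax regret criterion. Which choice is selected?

A6

Column bests: 2 rivals=8.4, 3 rivals=4.2, 5 rivals=5.5, 7 rivals=7.5.
A1 regrets: 2.1, 4.0, 0.0, 3.6 → max 4.0
A2 regrets: 6.1, 0.5, 4.6, 6.2 → max 6.2
A3 regrets: 0.0, 7.0, 8.2, 6.2 → max 8.2
A4 regrets: 9.4, 1.8, 3.7, 7.5 → max 9.4
A5 regrets: 9.6, 1.0, 0.7, 0.0 → max 9.6
A6 regrets: 0.9, 0.0, 2.8, 2.9 → max 2.9
A7 regrets: 0.4, 1.8, 4.5, 6.7 → max 6.7
Smallest max regret = 2.9 → A6.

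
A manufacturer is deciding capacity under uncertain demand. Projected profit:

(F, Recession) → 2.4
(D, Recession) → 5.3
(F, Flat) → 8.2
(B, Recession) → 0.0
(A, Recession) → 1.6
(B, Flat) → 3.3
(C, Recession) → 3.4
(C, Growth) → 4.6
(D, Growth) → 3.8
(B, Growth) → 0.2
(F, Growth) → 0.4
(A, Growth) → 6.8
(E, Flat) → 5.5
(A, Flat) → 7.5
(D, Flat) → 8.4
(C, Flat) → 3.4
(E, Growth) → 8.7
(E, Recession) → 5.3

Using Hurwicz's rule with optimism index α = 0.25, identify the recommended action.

A: 0.25·7.5 + 0.75·1.6 = 3.075
B: 0.25·3.3 + 0.75·0.0 = 0.825
C: 0.25·4.6 + 0.75·3.4 = 3.7
D: 0.25·8.4 + 0.75·3.8 = 4.95
E: 0.25·8.7 + 0.75·5.3 = 6.15
F: 0.25·8.2 + 0.75·0.4 = 2.35
Highest Hurwicz score = 6.15 → E.

E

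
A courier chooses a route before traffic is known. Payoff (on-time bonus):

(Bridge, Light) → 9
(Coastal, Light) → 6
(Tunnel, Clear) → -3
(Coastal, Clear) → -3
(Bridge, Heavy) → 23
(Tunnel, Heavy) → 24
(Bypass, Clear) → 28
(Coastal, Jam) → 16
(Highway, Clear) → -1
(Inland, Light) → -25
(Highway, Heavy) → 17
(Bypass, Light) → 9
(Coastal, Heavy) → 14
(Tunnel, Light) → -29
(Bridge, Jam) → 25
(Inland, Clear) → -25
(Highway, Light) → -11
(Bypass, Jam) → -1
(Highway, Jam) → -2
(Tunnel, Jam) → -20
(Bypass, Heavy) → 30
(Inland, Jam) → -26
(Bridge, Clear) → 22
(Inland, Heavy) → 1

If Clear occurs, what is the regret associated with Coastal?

Best payoff under Clear is 28.
Regret = 28 − (-3) = 31.

31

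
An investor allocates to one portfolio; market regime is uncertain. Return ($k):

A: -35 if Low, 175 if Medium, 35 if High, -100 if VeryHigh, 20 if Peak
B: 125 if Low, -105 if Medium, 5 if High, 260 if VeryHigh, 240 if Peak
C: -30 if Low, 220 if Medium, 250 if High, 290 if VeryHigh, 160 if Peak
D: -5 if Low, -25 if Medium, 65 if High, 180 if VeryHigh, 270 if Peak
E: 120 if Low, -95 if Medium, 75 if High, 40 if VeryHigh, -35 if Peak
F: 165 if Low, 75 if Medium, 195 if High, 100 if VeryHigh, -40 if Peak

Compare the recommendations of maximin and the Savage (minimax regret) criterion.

Row minima: A=-100, B=-105, C=-30, D=-25, E=-95, F=-40
Best worst-case = -25 → D.
Column bests: Low=165, Medium=220, High=250, VeryHigh=290, Peak=270.
A regrets: 200, 45, 215, 390, 250 → max 390
B regrets: 40, 325, 245, 30, 30 → max 325
C regrets: 195, 0, 0, 0, 110 → max 195
D regrets: 170, 245, 185, 110, 0 → max 245
E regrets: 45, 315, 175, 250, 305 → max 315
F regrets: 0, 145, 55, 190, 310 → max 310
Smallest max regret = 195 → C.

maximin → D; minimax regret → C (disagree)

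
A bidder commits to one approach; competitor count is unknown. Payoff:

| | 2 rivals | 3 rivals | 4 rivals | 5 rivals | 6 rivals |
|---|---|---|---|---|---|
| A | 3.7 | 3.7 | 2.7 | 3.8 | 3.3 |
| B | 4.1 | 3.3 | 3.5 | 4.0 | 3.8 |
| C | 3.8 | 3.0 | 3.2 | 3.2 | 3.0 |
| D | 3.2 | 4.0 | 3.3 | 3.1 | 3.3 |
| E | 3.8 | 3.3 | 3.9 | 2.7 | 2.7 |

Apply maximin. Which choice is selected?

B

Row minima: A=2.7, B=3.3, C=3.0, D=3.1, E=2.7
Best worst-case = 3.3 → B.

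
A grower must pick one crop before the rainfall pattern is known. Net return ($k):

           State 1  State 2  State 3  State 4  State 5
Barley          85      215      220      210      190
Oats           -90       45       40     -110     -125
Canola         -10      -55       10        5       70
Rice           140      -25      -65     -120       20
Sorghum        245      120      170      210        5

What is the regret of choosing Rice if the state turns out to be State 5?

Best payoff under State 5 is 190.
Regret = 190 − 20 = 170.

170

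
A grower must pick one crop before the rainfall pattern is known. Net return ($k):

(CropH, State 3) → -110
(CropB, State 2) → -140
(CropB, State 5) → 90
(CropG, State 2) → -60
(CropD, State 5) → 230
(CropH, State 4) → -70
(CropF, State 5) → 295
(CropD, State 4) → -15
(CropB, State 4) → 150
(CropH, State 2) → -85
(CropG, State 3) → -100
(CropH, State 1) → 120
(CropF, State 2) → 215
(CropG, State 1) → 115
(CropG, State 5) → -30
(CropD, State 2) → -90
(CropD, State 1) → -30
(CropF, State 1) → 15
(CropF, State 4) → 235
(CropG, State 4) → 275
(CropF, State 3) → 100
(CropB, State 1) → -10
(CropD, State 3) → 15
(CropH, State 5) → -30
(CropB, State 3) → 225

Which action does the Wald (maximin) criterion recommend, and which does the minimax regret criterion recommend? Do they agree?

maximin → CropF; minimax regret → CropF (agree)

Row minima: CropG=-100, CropD=-90, CropF=15, CropH=-110, CropB=-140
Best worst-case = 15 → CropF.
Column bests: State 1=120, State 2=215, State 3=225, State 4=275, State 5=295.
CropG regrets: 5, 275, 325, 0, 325 → max 325
CropD regrets: 150, 305, 210, 290, 65 → max 305
CropF regrets: 105, 0, 125, 40, 0 → max 125
CropH regrets: 0, 300, 335, 345, 325 → max 345
CropB regrets: 130, 355, 0, 125, 205 → max 355
Smallest max regret = 125 → CropF.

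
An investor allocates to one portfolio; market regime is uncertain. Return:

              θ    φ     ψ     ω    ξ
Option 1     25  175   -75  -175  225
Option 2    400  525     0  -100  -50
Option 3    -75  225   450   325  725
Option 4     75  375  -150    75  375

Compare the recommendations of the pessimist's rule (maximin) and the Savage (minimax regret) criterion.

maximin → Option 3; minimax regret → Option 3 (agree)

Row minima: Option 1=-175, Option 2=-100, Option 3=-75, Option 4=-150
Best worst-case = -75 → Option 3.
Column bests: θ=400, φ=525, ψ=450, ω=325, ξ=725.
Option 1 regrets: 375, 350, 525, 500, 500 → max 525
Option 2 regrets: 0, 0, 450, 425, 775 → max 775
Option 3 regrets: 475, 300, 0, 0, 0 → max 475
Option 4 regrets: 325, 150, 600, 250, 350 → max 600
Smallest max regret = 475 → Option 3.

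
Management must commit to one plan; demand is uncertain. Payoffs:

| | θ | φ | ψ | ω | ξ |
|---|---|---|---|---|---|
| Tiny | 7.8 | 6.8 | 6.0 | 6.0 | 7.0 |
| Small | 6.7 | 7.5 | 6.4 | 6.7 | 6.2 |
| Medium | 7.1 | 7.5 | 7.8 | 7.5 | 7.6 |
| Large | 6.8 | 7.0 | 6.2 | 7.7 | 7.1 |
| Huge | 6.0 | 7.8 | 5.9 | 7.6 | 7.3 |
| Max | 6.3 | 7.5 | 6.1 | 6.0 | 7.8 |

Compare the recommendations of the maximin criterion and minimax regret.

maximin → Medium; minimax regret → Medium (agree)

Row minima: Tiny=6.0, Small=6.2, Medium=7.1, Large=6.2, Huge=5.9, Max=6.0
Best worst-case = 7.1 → Medium.
Column bests: θ=7.8, φ=7.8, ψ=7.8, ω=7.7, ξ=7.8.
Tiny regrets: 0.0, 1.0, 1.8, 1.7, 0.8 → max 1.8
Small regrets: 1.1, 0.3, 1.4, 1.0, 1.6 → max 1.6
Medium regrets: 0.7, 0.3, 0.0, 0.2, 0.2 → max 0.7
Large regrets: 1.0, 0.8, 1.6, 0.0, 0.7 → max 1.6
Huge regrets: 1.8, 0.0, 1.9, 0.1, 0.5 → max 1.9
Max regrets: 1.5, 0.3, 1.7, 1.7, 0.0 → max 1.7
Smallest max regret = 0.7 → Medium.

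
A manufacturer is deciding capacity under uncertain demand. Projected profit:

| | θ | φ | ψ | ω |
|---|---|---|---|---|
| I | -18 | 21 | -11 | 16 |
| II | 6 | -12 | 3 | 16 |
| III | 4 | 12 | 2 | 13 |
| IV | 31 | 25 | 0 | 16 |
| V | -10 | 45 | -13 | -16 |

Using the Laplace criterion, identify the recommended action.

Row averages: I=2, II=3.25, III=7.75, IV=18, V=1.5
Highest average = 18 → IV.

IV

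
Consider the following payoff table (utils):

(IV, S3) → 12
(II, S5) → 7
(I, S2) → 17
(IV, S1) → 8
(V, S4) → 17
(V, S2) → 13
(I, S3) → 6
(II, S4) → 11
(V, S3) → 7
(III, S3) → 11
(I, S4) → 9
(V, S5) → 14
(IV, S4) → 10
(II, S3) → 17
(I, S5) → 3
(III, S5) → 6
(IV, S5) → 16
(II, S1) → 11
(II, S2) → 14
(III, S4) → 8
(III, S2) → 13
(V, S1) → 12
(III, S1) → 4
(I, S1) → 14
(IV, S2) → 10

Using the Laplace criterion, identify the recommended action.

Row averages: I=9.8, II=12, III=8.4, IV=11.2, V=12.6
Highest average = 12.6 → V.

V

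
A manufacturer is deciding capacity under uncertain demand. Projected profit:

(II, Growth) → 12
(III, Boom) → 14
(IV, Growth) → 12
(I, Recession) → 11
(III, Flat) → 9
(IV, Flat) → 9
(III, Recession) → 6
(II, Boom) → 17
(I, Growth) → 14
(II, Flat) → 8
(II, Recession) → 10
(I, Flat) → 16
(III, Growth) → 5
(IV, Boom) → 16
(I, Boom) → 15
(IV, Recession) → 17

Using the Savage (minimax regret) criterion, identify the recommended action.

Column bests: Recession=17, Flat=16, Growth=14, Boom=17.
I regrets: 6, 0, 0, 2 → max 6
II regrets: 7, 8, 2, 0 → max 8
III regrets: 11, 7, 9, 3 → max 11
IV regrets: 0, 7, 2, 1 → max 7
Smallest max regret = 6 → I.

I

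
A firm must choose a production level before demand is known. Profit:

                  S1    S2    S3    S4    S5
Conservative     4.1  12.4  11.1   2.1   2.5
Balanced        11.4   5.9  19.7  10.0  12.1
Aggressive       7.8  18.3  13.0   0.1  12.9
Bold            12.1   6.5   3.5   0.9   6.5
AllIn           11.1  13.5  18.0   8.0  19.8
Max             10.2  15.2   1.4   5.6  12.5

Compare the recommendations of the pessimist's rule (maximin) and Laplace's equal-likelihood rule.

Row minima: Conservative=2.1, Balanced=5.9, Aggressive=0.1, Bold=0.9, AllIn=8.0, Max=1.4
Best worst-case = 8.0 → AllIn.
Row averages: Conservative=6.44, Balanced=11.82, Aggressive=10.42, Bold=5.9, AllIn=14.08, Max=8.98
Highest average = 14.08 → AllIn.

maximin → AllIn; laplace → AllIn (agree)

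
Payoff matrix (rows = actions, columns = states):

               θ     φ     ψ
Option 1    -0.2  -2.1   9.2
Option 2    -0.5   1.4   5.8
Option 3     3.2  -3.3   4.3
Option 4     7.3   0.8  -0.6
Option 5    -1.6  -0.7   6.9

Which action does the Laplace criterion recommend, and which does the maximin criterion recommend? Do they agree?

Row averages: Option 1=2.3, Option 2=67/30, Option 3=1.4, Option 4=2.5, Option 5=23/15
Highest average = 2.5 → Option 4.
Row minima: Option 1=-2.1, Option 2=-0.5, Option 3=-3.3, Option 4=-0.6, Option 5=-1.6
Best worst-case = -0.5 → Option 2.

laplace → Option 4; maximin → Option 2 (disagree)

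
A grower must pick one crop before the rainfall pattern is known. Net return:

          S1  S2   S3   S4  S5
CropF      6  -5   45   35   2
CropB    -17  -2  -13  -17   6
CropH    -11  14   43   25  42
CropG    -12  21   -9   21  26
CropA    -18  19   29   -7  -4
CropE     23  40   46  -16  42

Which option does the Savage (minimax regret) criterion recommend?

Column bests: S1=23, S2=40, S3=46, S4=35, S5=42.
CropF regrets: 17, 45, 1, 0, 40 → max 45
CropB regrets: 40, 42, 59, 52, 36 → max 59
CropH regrets: 34, 26, 3, 10, 0 → max 34
CropG regrets: 35, 19, 55, 14, 16 → max 55
CropA regrets: 41, 21, 17, 42, 46 → max 46
CropE regrets: 0, 0, 0, 51, 0 → max 51
Smallest max regret = 34 → CropH.

CropH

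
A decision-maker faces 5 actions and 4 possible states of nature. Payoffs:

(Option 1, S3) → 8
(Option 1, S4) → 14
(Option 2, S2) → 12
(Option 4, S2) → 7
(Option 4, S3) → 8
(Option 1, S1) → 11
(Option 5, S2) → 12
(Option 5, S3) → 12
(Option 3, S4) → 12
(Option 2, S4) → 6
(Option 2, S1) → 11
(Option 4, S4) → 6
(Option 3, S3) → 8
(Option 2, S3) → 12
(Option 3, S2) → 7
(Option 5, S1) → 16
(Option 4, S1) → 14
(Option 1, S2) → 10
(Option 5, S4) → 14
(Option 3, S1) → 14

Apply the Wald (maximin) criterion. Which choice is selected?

Row minima: Option 1=8, Option 2=6, Option 3=7, Option 4=6, Option 5=12
Best worst-case = 12 → Option 5.

Option 5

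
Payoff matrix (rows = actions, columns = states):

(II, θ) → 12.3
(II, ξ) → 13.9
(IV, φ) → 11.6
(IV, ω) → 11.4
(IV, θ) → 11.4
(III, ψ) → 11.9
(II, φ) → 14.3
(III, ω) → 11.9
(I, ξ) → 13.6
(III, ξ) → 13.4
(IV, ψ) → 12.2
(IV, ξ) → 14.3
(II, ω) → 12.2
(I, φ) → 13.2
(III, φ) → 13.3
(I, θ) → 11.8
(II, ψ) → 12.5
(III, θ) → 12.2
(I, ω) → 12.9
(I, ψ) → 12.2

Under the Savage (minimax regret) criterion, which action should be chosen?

II

Column bests: θ=12.3, φ=14.3, ψ=12.5, ω=12.9, ξ=14.3.
I regrets: 0.5, 1.1, 0.3, 0.0, 0.7 → max 1.1
II regrets: 0.0, 0.0, 0.0, 0.7, 0.4 → max 0.7
III regrets: 0.1, 1.0, 0.6, 1.0, 0.9 → max 1.0
IV regrets: 0.9, 2.7, 0.3, 1.5, 0.0 → max 2.7
Smallest max regret = 0.7 → II.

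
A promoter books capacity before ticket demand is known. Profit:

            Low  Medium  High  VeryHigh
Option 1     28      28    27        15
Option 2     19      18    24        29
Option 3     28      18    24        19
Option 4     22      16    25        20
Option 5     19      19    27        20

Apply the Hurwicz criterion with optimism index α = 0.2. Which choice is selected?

Option 1: 0.2·28 + 0.8·15 = 17.6
Option 2: 0.2·29 + 0.8·18 = 20.2
Option 3: 0.2·28 + 0.8·18 = 20
Option 4: 0.2·25 + 0.8·16 = 17.8
Option 5: 0.2·27 + 0.8·19 = 20.6
Highest Hurwicz score = 20.6 → Option 5.

Option 5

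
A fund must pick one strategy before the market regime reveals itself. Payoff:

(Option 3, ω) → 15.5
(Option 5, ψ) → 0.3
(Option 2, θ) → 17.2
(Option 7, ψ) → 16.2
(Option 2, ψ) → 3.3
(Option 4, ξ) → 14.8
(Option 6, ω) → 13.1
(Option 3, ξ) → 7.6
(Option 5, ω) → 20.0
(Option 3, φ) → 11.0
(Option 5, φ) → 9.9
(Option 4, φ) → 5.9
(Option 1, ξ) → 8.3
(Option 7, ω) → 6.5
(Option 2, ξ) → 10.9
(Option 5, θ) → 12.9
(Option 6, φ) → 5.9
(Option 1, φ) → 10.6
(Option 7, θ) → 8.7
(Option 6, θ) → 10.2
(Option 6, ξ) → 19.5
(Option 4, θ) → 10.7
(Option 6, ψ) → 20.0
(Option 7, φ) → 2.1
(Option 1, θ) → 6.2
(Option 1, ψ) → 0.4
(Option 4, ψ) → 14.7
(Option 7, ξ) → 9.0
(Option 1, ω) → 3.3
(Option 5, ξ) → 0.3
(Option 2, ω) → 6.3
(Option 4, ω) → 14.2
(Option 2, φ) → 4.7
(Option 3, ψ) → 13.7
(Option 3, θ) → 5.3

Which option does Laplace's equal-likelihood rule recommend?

Row averages: Option 1=5.76, Option 2=8.48, Option 3=10.62, Option 4=12.06, Option 5=8.68, Option 6=13.74, Option 7=8.5
Highest average = 13.74 → Option 6.

Option 6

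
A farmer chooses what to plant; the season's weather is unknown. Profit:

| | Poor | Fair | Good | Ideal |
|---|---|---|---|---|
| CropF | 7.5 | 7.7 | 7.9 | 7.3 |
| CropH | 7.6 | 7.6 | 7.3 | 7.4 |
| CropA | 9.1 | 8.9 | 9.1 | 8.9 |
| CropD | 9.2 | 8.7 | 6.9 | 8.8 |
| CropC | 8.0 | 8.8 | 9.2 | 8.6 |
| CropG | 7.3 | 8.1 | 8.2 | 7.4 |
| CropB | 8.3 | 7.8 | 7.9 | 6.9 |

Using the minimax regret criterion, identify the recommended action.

Column bests: Poor=9.2, Fair=8.9, Good=9.2, Ideal=8.9.
CropF regrets: 1.7, 1.2, 1.3, 1.6 → max 1.7
CropH regrets: 1.6, 1.3, 1.9, 1.5 → max 1.9
CropA regrets: 0.1, 0.0, 0.1, 0.0 → max 0.1
CropD regrets: 0.0, 0.2, 2.3, 0.1 → max 2.3
CropC regrets: 1.2, 0.1, 0.0, 0.3 → max 1.2
CropG regrets: 1.9, 0.8, 1.0, 1.5 → max 1.9
CropB regrets: 0.9, 1.1, 1.3, 2.0 → max 2.0
Smallest max regret = 0.1 → CropA.

CropA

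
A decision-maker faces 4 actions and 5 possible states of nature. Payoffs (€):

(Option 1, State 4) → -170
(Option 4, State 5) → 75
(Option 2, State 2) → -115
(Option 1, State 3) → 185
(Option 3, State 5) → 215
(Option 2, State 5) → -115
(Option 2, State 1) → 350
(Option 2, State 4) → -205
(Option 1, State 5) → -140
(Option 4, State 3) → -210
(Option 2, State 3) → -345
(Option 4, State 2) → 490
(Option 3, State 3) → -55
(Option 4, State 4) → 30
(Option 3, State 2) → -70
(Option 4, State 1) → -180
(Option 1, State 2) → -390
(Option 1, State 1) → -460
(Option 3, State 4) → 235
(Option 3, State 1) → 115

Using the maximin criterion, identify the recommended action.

Row minima: Option 1=-460, Option 2=-345, Option 3=-70, Option 4=-210
Best worst-case = -70 → Option 3.

Option 3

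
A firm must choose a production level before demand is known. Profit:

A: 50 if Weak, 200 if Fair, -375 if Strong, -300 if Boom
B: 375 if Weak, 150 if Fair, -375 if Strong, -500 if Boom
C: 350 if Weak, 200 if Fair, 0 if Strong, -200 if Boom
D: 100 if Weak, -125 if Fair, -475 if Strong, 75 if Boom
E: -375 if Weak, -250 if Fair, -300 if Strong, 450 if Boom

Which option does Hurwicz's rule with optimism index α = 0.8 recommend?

E

A: 0.8·200 + 0.2·(-375) = 85
B: 0.8·375 + 0.2·(-500) = 200
C: 0.8·350 + 0.2·(-200) = 240
D: 0.8·100 + 0.2·(-475) = -15
E: 0.8·450 + 0.2·(-375) = 285
Highest Hurwicz score = 285 → E.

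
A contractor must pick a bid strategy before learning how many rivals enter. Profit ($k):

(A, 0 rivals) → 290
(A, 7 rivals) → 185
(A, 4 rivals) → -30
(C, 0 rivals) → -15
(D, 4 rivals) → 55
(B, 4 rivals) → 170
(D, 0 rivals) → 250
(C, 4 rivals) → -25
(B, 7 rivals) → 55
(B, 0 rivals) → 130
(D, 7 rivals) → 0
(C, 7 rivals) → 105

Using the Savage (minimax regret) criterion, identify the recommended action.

B

Column bests: 0 rivals=290, 4 rivals=170, 7 rivals=185.
A regrets: 0, 200, 0 → max 200
B regrets: 160, 0, 130 → max 160
C regrets: 305, 195, 80 → max 305
D regrets: 40, 115, 185 → max 185
Smallest max regret = 160 → B.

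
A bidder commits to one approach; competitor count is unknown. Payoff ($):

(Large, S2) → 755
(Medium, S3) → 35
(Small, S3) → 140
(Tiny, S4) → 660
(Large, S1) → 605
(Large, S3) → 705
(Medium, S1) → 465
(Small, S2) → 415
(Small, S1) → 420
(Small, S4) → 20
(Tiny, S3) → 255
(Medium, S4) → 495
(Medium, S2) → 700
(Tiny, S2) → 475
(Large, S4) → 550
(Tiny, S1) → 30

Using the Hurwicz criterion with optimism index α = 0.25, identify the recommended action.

Large

Tiny: 0.25·660 + 0.75·30 = 187.5
Small: 0.25·420 + 0.75·20 = 120
Medium: 0.25·700 + 0.75·35 = 201.25
Large: 0.25·755 + 0.75·550 = 601.25
Highest Hurwicz score = 601.25 → Large.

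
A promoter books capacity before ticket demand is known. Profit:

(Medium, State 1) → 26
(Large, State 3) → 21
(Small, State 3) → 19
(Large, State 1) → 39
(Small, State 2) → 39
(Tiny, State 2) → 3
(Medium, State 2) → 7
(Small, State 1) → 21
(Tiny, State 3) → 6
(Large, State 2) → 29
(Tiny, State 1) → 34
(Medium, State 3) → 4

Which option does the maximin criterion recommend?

Large

Row minima: Tiny=3, Small=19, Medium=4, Large=21
Best worst-case = 21 → Large.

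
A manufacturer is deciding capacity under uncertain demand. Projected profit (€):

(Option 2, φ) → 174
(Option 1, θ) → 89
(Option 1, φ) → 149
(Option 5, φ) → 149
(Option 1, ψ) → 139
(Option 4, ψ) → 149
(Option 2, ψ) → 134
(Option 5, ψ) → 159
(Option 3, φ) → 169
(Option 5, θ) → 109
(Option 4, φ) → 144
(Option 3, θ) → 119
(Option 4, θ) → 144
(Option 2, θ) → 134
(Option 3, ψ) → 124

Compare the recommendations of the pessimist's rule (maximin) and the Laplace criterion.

maximin → Option 4; laplace → Option 2 (disagree)

Row minima: Option 1=89, Option 2=134, Option 3=119, Option 4=144, Option 5=109
Best worst-case = 144 → Option 4.
Row averages: Option 1=377/3, Option 2=442/3, Option 3=412/3, Option 4=437/3, Option 5=139
Highest average = 442/3 → Option 2.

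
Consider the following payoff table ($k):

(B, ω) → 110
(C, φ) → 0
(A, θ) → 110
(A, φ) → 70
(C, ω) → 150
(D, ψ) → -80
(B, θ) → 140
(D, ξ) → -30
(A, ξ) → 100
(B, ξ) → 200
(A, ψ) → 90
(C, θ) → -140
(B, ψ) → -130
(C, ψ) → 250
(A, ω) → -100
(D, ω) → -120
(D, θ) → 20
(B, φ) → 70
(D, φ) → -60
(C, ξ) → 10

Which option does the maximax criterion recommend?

Row maxima: A=110, B=200, C=250, D=20
Best best-case = 250 → C.

C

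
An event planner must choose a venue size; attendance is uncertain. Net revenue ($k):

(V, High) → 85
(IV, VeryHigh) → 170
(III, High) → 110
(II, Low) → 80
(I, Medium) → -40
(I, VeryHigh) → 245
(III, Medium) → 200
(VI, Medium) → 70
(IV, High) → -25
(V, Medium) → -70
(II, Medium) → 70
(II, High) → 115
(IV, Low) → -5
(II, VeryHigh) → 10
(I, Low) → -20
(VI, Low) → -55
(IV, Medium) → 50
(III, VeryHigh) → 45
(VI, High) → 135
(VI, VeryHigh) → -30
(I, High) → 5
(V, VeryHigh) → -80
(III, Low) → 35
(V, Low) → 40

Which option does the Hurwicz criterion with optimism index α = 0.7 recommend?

I: 0.7·245 + 0.3·(-40) = 159.5
II: 0.7·115 + 0.3·10 = 83.5
III: 0.7·200 + 0.3·35 = 150.5
IV: 0.7·170 + 0.3·(-25) = 111.5
V: 0.7·85 + 0.3·(-80) = 35.5
VI: 0.7·135 + 0.3·(-55) = 78
Highest Hurwicz score = 159.5 → I.

I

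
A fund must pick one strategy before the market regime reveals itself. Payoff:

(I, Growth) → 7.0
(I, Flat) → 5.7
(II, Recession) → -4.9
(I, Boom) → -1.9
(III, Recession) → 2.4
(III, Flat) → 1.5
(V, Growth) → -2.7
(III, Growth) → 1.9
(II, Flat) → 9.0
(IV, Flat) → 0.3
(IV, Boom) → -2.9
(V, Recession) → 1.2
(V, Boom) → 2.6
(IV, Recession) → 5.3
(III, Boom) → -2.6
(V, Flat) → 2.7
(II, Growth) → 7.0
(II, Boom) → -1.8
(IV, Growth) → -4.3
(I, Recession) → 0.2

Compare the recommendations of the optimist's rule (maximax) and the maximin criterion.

maximax → II; maximin → I (disagree)

Row maxima: I=7.0, II=9.0, III=2.4, IV=5.3, V=2.7
Best best-case = 9.0 → II.
Row minima: I=-1.9, II=-4.9, III=-2.6, IV=-4.3, V=-2.7
Best worst-case = -1.9 → I.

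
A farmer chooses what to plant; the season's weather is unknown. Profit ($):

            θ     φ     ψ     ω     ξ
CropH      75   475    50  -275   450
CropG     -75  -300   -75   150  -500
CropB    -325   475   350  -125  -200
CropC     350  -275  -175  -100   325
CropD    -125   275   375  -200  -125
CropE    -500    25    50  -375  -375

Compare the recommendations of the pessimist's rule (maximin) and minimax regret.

maximin → CropD; minimax regret → CropH (disagree)

Row minima: CropH=-275, CropG=-500, CropB=-325, CropC=-275, CropD=-200, CropE=-500
Best worst-case = -200 → CropD.
Column bests: θ=350, φ=475, ψ=375, ω=150, ξ=450.
CropH regrets: 275, 0, 325, 425, 0 → max 425
CropG regrets: 425, 775, 450, 0, 950 → max 950
CropB regrets: 675, 0, 25, 275, 650 → max 675
CropC regrets: 0, 750, 550, 250, 125 → max 750
CropD regrets: 475, 200, 0, 350, 575 → max 575
CropE regrets: 850, 450, 325, 525, 825 → max 850
Smallest max regret = 425 → CropH.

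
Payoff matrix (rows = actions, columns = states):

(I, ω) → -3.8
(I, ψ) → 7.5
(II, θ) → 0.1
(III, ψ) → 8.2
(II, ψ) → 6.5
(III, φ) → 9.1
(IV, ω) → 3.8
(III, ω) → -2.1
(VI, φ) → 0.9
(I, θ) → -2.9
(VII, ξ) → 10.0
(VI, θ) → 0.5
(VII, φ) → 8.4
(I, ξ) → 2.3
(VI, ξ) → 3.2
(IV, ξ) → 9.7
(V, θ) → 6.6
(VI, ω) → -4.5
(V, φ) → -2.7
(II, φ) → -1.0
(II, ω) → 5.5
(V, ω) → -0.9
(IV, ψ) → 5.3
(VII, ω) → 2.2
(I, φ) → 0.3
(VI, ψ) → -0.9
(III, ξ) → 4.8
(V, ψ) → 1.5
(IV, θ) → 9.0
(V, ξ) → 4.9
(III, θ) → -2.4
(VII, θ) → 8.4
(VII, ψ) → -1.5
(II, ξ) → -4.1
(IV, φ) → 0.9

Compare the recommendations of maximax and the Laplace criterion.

maximax → VII; laplace → IV (disagree)

Row maxima: I=7.5, II=6.5, III=9.1, IV=9.7, V=6.6, VI=3.2, VII=10.0
Best best-case = 10.0 → VII.
Row averages: I=0.68, II=1.4, III=3.52, IV=5.74, V=1.88, VI=-0.16, VII=5.5
Highest average = 5.74 → IV.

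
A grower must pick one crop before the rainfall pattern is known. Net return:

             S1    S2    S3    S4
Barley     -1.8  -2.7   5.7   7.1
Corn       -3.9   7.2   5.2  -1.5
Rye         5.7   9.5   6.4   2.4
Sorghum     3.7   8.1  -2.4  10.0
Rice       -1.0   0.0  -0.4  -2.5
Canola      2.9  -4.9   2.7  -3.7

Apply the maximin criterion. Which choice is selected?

Rye

Row minima: Barley=-2.7, Corn=-3.9, Rye=2.4, Sorghum=-2.4, Rice=-2.5, Canola=-4.9
Best worst-case = 2.4 → Rye.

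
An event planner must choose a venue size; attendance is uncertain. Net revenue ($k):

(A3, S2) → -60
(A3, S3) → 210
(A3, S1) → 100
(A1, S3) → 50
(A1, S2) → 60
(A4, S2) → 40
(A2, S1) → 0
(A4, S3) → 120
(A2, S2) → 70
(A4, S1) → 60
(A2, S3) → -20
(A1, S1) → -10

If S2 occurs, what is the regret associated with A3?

Best payoff under S2 is 70.
Regret = 70 − (-60) = 130.

130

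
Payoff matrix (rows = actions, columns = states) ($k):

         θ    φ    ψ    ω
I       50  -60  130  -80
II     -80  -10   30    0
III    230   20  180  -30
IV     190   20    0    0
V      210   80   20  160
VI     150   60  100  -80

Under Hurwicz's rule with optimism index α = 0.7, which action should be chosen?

V

I: 0.7·130 + 0.3·(-80) = 67
II: 0.7·30 + 0.3·(-80) = -3
III: 0.7·230 + 0.3·(-30) = 152
IV: 0.7·190 + 0.3·0 = 133
V: 0.7·210 + 0.3·20 = 153
VI: 0.7·150 + 0.3·(-80) = 81
Highest Hurwicz score = 153 → V.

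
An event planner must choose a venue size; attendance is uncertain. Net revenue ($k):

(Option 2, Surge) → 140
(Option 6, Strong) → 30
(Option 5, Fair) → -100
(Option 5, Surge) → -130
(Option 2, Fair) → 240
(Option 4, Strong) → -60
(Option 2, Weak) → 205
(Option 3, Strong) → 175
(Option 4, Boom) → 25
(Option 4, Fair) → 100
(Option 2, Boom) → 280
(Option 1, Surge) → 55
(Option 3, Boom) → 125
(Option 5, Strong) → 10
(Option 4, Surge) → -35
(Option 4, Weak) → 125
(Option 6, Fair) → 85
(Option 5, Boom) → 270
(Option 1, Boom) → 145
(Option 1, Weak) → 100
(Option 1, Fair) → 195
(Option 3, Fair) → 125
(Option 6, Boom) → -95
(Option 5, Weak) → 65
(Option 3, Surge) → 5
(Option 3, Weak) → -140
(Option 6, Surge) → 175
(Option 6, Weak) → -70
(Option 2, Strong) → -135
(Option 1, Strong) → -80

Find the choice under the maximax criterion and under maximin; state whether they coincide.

Row maxima: Option 1=195, Option 2=280, Option 3=175, Option 4=125, Option 5=270, Option 6=175
Best best-case = 280 → Option 2.
Row minima: Option 1=-80, Option 2=-135, Option 3=-140, Option 4=-60, Option 5=-130, Option 6=-95
Best worst-case = -60 → Option 4.

maximax → Option 2; maximin → Option 4 (disagree)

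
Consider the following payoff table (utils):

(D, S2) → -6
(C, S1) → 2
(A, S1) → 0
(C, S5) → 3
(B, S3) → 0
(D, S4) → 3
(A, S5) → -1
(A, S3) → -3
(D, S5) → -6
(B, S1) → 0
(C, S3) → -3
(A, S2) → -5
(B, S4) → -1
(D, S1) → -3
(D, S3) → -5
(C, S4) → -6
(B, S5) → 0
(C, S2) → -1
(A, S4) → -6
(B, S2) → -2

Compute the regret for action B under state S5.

3

Best payoff under S5 is 3.
Regret = 3 − 0 = 3.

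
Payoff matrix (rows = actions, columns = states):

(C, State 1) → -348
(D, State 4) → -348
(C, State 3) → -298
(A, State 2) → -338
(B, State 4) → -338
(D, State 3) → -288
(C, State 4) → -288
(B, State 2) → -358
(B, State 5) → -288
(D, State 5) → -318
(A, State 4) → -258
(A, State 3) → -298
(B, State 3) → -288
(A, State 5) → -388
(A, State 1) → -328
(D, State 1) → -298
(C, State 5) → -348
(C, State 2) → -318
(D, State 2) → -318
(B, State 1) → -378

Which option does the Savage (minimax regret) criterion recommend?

C

Column bests: State 1=-298, State 2=-318, State 3=-288, State 4=-258, State 5=-288.
A regrets: 30, 20, 10, 0, 100 → max 100
B regrets: 80, 40, 0, 80, 0 → max 80
C regrets: 50, 0, 10, 30, 60 → max 60
D regrets: 0, 0, 0, 90, 30 → max 90
Smallest max regret = 60 → C.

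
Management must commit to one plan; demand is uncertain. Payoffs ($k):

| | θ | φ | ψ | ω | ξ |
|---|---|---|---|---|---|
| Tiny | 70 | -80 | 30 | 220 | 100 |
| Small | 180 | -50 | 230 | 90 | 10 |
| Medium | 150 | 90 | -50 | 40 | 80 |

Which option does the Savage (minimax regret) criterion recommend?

Small

Column bests: θ=180, φ=90, ψ=230, ω=220, ξ=100.
Tiny regrets: 110, 170, 200, 0, 0 → max 200
Small regrets: 0, 140, 0, 130, 90 → max 140
Medium regrets: 30, 0, 280, 180, 20 → max 280
Smallest max regret = 140 → Small.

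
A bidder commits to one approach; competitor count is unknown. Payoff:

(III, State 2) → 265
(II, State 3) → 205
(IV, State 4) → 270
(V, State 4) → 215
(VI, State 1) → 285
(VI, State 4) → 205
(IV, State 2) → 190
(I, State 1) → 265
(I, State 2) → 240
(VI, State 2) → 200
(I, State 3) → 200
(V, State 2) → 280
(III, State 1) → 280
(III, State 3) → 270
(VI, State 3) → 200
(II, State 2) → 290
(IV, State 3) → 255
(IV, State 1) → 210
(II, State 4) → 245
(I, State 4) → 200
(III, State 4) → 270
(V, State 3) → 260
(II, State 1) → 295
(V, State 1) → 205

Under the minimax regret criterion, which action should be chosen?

Column bests: State 1=295, State 2=290, State 3=270, State 4=270.
I regrets: 30, 50, 70, 70 → max 70
II regrets: 0, 0, 65, 25 → max 65
III regrets: 15, 25, 0, 0 → max 25
IV regrets: 85, 100, 15, 0 → max 100
V regrets: 90, 10, 10, 55 → max 90
VI regrets: 10, 90, 70, 65 → max 90
Smallest max regret = 25 → III.

III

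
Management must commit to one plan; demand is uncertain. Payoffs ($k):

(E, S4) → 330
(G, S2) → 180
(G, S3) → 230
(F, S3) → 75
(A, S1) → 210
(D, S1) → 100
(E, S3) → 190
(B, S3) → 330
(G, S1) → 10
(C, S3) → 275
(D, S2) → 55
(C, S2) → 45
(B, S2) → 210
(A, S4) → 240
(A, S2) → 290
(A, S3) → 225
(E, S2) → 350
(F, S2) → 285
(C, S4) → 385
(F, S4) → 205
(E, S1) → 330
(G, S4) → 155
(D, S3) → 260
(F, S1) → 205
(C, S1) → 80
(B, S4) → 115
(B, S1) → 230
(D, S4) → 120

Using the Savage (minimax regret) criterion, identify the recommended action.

E

Column bests: S1=330, S2=350, S3=330, S4=385.
A regrets: 120, 60, 105, 145 → max 145
B regrets: 100, 140, 0, 270 → max 270
C regrets: 250, 305, 55, 0 → max 305
D regrets: 230, 295, 70, 265 → max 295
E regrets: 0, 0, 140, 55 → max 140
F regrets: 125, 65, 255, 180 → max 255
G regrets: 320, 170, 100, 230 → max 320
Smallest max regret = 140 → E.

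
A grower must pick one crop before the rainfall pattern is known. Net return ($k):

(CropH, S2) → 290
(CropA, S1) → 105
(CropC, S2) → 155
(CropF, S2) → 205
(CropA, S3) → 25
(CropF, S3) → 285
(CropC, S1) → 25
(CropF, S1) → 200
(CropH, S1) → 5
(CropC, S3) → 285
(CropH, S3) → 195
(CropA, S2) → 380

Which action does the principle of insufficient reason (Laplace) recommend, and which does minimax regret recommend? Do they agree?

Row averages: CropA=170, CropF=230, CropC=155, CropH=490/3
Highest average = 230 → CropF.
Column bests: S1=200, S2=380, S3=285.
CropA regrets: 95, 0, 260 → max 260
CropF regrets: 0, 175, 0 → max 175
CropC regrets: 175, 225, 0 → max 225
CropH regrets: 195, 90, 90 → max 195
Smallest max regret = 175 → CropF.

laplace → CropF; minimax regret → CropF (agree)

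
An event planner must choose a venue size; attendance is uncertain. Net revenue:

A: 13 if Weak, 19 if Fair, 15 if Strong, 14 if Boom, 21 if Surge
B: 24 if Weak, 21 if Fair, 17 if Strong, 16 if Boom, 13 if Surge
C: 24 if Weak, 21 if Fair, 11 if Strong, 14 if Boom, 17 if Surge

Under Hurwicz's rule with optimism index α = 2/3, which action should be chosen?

B

A: 2/3·21 + 1/3·13 = 55/3
B: 2/3·24 + 1/3·13 = 61/3
C: 2/3·24 + 1/3·11 = 59/3
Highest Hurwicz score = 61/3 → B.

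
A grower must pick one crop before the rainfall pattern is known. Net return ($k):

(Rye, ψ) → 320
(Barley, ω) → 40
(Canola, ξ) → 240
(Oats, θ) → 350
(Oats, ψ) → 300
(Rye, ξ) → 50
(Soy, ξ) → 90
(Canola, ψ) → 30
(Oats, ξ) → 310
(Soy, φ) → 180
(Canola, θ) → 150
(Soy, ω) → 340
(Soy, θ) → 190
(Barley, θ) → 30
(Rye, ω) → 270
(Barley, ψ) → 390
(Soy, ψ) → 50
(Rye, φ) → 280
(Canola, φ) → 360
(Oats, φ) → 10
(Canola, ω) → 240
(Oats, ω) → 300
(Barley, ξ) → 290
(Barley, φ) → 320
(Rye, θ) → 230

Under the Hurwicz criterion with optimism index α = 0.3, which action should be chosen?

Oats: 0.3·350 + 0.7·10 = 112
Canola: 0.3·360 + 0.7·30 = 129
Soy: 0.3·340 + 0.7·50 = 137
Rye: 0.3·320 + 0.7·50 = 131
Barley: 0.3·390 + 0.7·30 = 138
Highest Hurwicz score = 138 → Barley.

Barley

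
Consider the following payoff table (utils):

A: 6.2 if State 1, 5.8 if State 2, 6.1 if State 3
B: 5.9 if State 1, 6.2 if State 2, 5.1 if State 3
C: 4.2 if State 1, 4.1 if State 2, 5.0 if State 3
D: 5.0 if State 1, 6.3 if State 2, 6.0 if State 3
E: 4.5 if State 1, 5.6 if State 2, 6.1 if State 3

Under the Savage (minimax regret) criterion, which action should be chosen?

A

Column bests: State 1=6.2, State 2=6.3, State 3=6.1.
A regrets: 0.0, 0.5, 0.0 → max 0.5
B regrets: 0.3, 0.1, 1.0 → max 1.0
C regrets: 2.0, 2.2, 1.1 → max 2.2
D regrets: 1.2, 0.0, 0.1 → max 1.2
E regrets: 1.7, 0.7, 0.0 → max 1.7
Smallest max regret = 0.5 → A.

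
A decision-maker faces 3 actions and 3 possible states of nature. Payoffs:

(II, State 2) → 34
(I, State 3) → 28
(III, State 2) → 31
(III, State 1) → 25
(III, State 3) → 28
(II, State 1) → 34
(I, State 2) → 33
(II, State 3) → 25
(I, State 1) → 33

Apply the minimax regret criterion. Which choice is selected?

I

Column bests: State 1=34, State 2=34, State 3=28.
I regrets: 1, 1, 0 → max 1
II regrets: 0, 0, 3 → max 3
III regrets: 9, 3, 0 → max 9
Smallest max regret = 1 → I.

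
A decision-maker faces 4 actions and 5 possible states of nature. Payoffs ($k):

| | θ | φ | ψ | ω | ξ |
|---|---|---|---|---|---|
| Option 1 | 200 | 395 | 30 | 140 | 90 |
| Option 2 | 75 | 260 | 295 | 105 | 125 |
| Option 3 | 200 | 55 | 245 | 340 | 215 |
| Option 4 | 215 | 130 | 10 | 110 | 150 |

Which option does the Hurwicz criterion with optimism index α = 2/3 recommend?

Option 1: 2/3·395 + 1/3·30 = 820/3
Option 2: 2/3·295 + 1/3·75 = 665/3
Option 3: 2/3·340 + 1/3·55 = 245
Option 4: 2/3·215 + 1/3·10 = 440/3
Highest Hurwicz score = 820/3 → Option 1.

Option 1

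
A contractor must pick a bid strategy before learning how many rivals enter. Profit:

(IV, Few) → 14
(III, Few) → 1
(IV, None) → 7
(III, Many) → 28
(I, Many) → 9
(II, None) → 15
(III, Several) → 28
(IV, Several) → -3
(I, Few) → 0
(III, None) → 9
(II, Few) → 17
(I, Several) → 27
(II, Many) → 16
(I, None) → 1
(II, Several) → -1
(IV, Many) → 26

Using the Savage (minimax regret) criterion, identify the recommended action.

Column bests: None=15, Few=17, Several=28, Many=28.
I regrets: 14, 17, 1, 19 → max 19
II regrets: 0, 0, 29, 12 → max 29
III regrets: 6, 16, 0, 0 → max 16
IV regrets: 8, 3, 31, 2 → max 31
Smallest max regret = 16 → III.

III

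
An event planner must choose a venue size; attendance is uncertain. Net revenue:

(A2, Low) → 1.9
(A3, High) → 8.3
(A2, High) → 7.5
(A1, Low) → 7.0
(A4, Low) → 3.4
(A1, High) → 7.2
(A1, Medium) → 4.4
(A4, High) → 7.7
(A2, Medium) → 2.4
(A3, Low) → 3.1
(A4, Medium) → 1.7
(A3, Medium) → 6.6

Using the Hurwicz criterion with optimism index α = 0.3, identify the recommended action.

A1: 0.3·7.2 + 0.7·4.4 = 5.24
A2: 0.3·7.5 + 0.7·1.9 = 3.58
A3: 0.3·8.3 + 0.7·3.1 = 4.66
A4: 0.3·7.7 + 0.7·1.7 = 3.5
Highest Hurwicz score = 5.24 → A1.

A1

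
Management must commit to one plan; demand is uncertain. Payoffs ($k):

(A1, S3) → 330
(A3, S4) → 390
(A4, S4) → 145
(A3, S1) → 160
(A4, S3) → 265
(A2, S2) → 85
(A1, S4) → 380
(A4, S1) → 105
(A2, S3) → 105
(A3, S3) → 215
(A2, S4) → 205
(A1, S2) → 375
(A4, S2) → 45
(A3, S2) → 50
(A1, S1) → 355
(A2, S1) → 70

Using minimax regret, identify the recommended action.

A1

Column bests: S1=355, S2=375, S3=330, S4=390.
A1 regrets: 0, 0, 0, 10 → max 10
A2 regrets: 285, 290, 225, 185 → max 290
A3 regrets: 195, 325, 115, 0 → max 325
A4 regrets: 250, 330, 65, 245 → max 330
Smallest max regret = 10 → A1.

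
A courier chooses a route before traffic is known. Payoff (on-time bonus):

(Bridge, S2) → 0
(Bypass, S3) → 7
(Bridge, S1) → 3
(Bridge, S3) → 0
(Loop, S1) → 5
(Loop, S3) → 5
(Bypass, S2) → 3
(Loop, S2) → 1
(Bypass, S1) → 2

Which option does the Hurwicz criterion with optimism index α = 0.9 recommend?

Bypass

Bridge: 0.9·3 + 0.1·0 = 2.7
Loop: 0.9·5 + 0.1·1 = 4.6
Bypass: 0.9·7 + 0.1·2 = 6.5
Highest Hurwicz score = 6.5 → Bypass.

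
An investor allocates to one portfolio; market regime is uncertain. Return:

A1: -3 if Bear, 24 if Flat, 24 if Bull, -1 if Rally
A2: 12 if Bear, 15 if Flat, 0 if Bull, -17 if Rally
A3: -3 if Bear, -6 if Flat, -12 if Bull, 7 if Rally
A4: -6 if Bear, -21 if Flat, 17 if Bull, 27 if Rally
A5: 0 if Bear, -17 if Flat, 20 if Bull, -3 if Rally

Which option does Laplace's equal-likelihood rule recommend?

A1

Row averages: A1=11, A2=2.5, A3=-3.5, A4=4.25, A5=0
Highest average = 11 → A1.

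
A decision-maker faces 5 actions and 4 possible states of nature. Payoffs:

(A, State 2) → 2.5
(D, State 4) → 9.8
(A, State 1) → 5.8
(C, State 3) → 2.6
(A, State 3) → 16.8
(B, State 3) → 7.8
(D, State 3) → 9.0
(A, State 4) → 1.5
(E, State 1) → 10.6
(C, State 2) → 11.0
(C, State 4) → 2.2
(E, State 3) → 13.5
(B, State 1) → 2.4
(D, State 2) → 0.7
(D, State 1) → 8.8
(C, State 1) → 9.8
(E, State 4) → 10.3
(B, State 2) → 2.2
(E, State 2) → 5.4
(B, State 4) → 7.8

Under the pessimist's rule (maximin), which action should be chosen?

E

Row minima: A=1.5, B=2.2, C=2.2, D=0.7, E=5.4
Best worst-case = 5.4 → E.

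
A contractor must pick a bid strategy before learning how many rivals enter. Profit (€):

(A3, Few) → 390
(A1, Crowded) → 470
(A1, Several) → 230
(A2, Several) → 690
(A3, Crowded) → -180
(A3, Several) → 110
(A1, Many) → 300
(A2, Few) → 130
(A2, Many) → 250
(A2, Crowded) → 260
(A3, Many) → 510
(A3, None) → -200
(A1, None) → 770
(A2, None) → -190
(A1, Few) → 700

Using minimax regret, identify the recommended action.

Column bests: None=770, Few=700, Several=690, Many=510, Crowded=470.
A1 regrets: 0, 0, 460, 210, 0 → max 460
A2 regrets: 960, 570, 0, 260, 210 → max 960
A3 regrets: 970, 310, 580, 0, 650 → max 970
Smallest max regret = 460 → A1.

A1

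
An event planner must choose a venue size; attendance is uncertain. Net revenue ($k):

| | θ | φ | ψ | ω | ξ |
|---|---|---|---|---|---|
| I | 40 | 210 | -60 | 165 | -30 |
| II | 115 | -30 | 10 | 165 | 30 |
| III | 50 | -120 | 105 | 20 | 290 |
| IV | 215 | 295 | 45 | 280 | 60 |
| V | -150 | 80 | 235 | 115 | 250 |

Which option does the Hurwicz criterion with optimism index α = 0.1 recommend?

I: 0.1·210 + 0.9·(-60) = -33
II: 0.1·165 + 0.9·(-30) = -10.5
III: 0.1·290 + 0.9·(-120) = -79
IV: 0.1·295 + 0.9·45 = 70
V: 0.1·250 + 0.9·(-150) = -110
Highest Hurwicz score = 70 → IV.

IV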